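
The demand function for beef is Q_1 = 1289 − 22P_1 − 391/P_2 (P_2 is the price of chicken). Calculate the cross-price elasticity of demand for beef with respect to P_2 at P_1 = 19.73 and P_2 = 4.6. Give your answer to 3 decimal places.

0.110

At P_1 = 19.73 and P_2 = 4.6: Q_1 = 769.94.
∂Q_1/∂P_2 = 391/P_2² = 18.4783.
ε = (∂Q_1/∂P_2)(P_2/Q_1) = 18.4783 × (4.6/769.94) ≈ 0.110.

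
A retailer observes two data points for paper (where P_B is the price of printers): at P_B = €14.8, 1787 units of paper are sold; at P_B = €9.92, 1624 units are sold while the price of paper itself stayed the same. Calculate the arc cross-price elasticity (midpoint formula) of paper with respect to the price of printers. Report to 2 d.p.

0.24

ΔQ_A = 1624 − 1787 = -163; ΔP_B = 9.92 − 14.8 = -4.88.
Midpoints: Q̄_A = 1705.5, P̄_B = 12.36.
ε = (ΔQ_A/Q̄_A)/(ΔP_B/P̄_B) = (-163/1705.5)/(-4.88/12.36) ≈ 0.24.
ε > 0: paper and printers are substitutes.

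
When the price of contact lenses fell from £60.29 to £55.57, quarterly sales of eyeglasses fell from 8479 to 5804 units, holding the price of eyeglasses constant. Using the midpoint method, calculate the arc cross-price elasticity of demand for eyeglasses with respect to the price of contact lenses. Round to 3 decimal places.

ΔQ_A = 5804 − 8479 = -2675; ΔP_B = 55.57 − 60.29 = -4.72.
Midpoints: Q̄_A = 7141.5, P̄_B = 57.93.
ε = (ΔQ_A/Q̄_A)/(ΔP_B/P̄_B) = (-2675/7141.5)/(-4.72/57.93) ≈ 4.597.

4.597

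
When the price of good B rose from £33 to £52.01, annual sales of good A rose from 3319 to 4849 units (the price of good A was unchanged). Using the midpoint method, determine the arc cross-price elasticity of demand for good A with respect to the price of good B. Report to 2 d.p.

0.84

ΔQ_A = 4849 − 3319 = 1530; ΔP_B = 52.01 − 33 = 19.01.
Midpoints: Q̄_A = 4084.0, P̄_B = 42.50.
ε = (ΔQ_A/Q̄_A)/(ΔP_B/P̄_B) = (1530/4084.0)/(19.01/42.50) ≈ 0.84.
ε > 0: good A and good B are substitutes.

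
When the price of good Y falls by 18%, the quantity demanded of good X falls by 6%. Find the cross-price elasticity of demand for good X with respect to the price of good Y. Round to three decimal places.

ε = (%ΔQ of good X) / (%ΔP of good Y) = (-6%) / (-18%) ≈ 0.333.
Positive cross-price elasticity: substitutes.

0.333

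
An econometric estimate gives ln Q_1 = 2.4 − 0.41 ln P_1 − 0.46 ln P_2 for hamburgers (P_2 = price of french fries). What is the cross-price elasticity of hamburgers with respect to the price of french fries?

-0.46

In a log-linear (constant-elasticity) demand function, the coefficient on ln P_2 is the cross-price elasticity.
ε = -0.46. Negative, so hamburgers and french fries are complements.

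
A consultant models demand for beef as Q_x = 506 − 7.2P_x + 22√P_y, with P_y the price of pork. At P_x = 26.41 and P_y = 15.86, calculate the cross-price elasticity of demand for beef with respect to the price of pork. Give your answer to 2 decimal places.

0.11

At P_x = 26.41 and P_y = 15.86: Q_x = 403.462.
∂Q_x/∂P_y = 22/(2√P_y) = 22/(2√15.86) = 2.7621.
ε = (∂Q_x/∂P_y)(P_y/Q_x) = 2.7621 × (15.86/403.462) ≈ 0.11.
ε > 0: substitutes.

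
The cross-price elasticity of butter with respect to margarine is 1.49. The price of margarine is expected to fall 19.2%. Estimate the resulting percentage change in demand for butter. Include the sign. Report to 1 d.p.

-28.6%

%ΔQ ≈ ε × %ΔP of margarine = 1.49 × (-19.2%) = -28.6%.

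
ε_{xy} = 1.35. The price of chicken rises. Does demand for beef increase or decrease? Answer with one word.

increase

ε > 0 and the price of chicken rises, so the quantity of beef moves in the same direction: it increases.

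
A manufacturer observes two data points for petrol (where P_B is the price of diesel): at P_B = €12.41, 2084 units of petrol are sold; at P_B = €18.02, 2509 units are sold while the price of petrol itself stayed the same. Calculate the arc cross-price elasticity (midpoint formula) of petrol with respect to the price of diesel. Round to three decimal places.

ΔQ_A = 2509 − 2084 = 425; ΔP_B = 18.02 − 12.41 = 5.61.
Midpoints: Q̄_A = 2296.5, P̄_B = 15.21.
ε = (ΔQ_A/Q̄_A)/(ΔP_B/P̄_B) = (425/2296.5)/(5.61/15.21) ≈ 0.502.

0.502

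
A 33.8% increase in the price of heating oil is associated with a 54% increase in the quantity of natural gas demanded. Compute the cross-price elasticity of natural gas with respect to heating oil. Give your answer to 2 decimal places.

ε = (%ΔQ of natural gas) / (%ΔP of heating oil) = (54%) / (33.8%) ≈ 1.60.

1.60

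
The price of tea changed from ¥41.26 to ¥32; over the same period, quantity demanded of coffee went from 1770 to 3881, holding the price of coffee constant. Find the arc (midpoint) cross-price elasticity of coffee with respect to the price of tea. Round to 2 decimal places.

-2.96

ΔQ_A = 3881 − 1770 = 2111; ΔP_B = 32 − 41.26 = -9.26.
Midpoints: Q̄_A = 2825.5, P̄_B = 36.63.
ε = (ΔQ_A/Q̄_A)/(ΔP_B/P̄_B) = (2111/2825.5)/(-9.26/36.63) ≈ -2.96.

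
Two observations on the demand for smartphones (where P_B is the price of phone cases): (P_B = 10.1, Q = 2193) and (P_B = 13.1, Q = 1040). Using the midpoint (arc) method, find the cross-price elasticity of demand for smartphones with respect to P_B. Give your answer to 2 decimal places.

ΔQ_A = 1040 − 2193 = -1153; ΔP_B = 13.1 − 10.1 = 3.
Midpoints: Q̄_A = 1616.5, P̄_B = 11.60.
ε = (ΔQ_A/Q̄_A)/(ΔP_B/P̄_B) = (-1153/1616.5)/(3/11.60) ≈ -2.76.
ε < 0: smartphones and phone cases are complements.

-2.76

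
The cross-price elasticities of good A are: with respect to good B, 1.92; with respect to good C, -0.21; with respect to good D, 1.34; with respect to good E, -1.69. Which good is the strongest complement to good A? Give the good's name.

good E

Complements have ε < 0. The most negative value is -1.69 (good E).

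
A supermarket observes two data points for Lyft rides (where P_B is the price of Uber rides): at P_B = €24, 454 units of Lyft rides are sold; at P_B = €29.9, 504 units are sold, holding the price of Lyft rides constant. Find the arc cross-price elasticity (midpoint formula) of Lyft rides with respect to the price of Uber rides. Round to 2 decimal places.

0.48

ΔQ_A = 504 − 454 = 50; ΔP_B = 29.9 − 24 = 5.9.
Midpoints: Q̄_A = 479.0, P̄_B = 26.95.
ε = (ΔQ_A/Q̄_A)/(ΔP_B/P̄_B) = (50/479.0)/(5.9/26.95) ≈ 0.48.
ε > 0: Lyft rides and Uber rides are substitutes.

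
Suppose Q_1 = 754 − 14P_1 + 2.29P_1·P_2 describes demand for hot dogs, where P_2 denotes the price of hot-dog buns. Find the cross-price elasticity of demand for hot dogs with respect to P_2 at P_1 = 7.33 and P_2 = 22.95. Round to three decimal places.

At P_1 = 7.33 and P_2 = 22.95: Q_1 = 1036.612.
∂Q_1/∂P_2 = 2.29P_1 = 2.29(7.33) = 16.7857.
ε = (∂Q_1/∂P_2)(P_2/Q_1) = 16.7857 × (22.95/1036.612) ≈ 0.372.
ε > 0: substitutes.

0.372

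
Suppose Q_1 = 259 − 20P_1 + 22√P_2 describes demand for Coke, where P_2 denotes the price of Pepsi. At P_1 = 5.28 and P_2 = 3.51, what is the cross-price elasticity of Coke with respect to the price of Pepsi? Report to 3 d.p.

At P_1 = 5.28 and P_2 = 3.51: Q_1 = 194.617.
∂Q_1/∂P_2 = 22/(2√P_2) = 22/(2√3.51) = 5.8714.
ε = (∂Q_1/∂P_2)(P_2/Q_1) = 5.8714 × (3.51/194.617) ≈ 0.106.
ε > 0: substitutes.

0.106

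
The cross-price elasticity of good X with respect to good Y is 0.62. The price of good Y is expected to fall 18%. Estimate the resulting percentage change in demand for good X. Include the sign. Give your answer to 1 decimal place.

-11.2%

%ΔQ ≈ ε × %ΔP of good Y = 0.62 × (-18%) = -11.2%.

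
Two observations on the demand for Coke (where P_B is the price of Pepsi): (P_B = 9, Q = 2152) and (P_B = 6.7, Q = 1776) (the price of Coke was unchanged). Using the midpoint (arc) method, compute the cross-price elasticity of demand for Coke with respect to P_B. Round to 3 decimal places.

ΔQ_A = 1776 − 2152 = -376; ΔP_B = 6.7 − 9 = -2.3.
Midpoints: Q̄_A = 1964.0, P̄_B = 7.85.
ε = (ΔQ_A/Q̄_A)/(ΔP_B/P̄_B) = (-376/1964.0)/(-2.3/7.85) ≈ 0.653.

0.653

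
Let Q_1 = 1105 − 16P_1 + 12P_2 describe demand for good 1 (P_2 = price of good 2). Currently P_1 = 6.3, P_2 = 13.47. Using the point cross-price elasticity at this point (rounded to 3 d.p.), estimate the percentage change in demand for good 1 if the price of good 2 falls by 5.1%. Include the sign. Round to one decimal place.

At P_1 = 6.3, P_2 = 13.47: Q_1 = 1165.84.
∂Q_1/∂P_2 = 12.
ε = (∂Q_1/∂P_2)(P_2/Q_1) = 12.0000 × 13.47/1165.84 ≈ 0.139.
%ΔQ_1 ≈ ε × %ΔP_2 = 0.139 × (-5.1%) = -0.7%.

-0.7%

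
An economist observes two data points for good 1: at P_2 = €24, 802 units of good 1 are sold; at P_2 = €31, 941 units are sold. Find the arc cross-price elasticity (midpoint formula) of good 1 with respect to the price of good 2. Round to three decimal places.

ΔQ_1 = 941 − 802 = 139; ΔP_2 = 31 − 24 = 7.
Midpoints: Q̄_1 = 871.5, P̄_2 = 27.50.
ε = (ΔQ_1/Q̄_1)/(ΔP_2/P̄_2) = (139/871.5)/(7/27.50) ≈ 0.627.
ε > 0: good 1 and good 2 are substitutes.

0.627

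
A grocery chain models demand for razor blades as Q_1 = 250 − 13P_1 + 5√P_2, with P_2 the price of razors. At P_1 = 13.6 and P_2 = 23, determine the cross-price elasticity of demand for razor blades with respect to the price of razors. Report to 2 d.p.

At P_1 = 13.6 and P_2 = 23: Q_1 = 97.179.
∂Q_1/∂P_2 = 5/(2√P_2) = 5/(2√23) = 0.5213.
ε = (∂Q_1/∂P_2)(P_2/Q_1) = 0.5213 × (23/97.179) ≈ 0.12.

0.12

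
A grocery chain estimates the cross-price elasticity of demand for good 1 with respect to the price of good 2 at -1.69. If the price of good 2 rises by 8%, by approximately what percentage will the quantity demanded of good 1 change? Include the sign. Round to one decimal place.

%ΔQ ≈ ε × %ΔP of good 2 = -1.69 × (8%) = -13.5%.

-13.5%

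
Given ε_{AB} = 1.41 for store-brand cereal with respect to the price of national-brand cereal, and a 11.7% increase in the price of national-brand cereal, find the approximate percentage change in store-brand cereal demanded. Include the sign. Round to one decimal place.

%ΔQ ≈ ε × %ΔP of national-brand cereal = 1.41 × (11.7%) = 16.5%.

16.5%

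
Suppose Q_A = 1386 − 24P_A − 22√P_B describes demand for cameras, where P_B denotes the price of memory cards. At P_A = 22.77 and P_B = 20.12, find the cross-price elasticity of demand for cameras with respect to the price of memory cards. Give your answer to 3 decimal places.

At P_A = 22.77 and P_B = 20.12: Q_A = 740.838.
∂Q_A/∂P_B = -22/(2√P_B) = -22/(2√20.12) = -2.4523.
ε = (∂Q_A/∂P_B)(P_B/Q_A) = -2.4523 × (20.12/740.838) ≈ -0.067.

-0.067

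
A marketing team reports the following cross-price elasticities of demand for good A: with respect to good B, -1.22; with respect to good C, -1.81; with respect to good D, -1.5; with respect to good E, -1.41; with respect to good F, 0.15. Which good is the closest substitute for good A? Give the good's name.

good F

Substitutes have ε > 0. Among the positive values, 0.15 (good F) is largest.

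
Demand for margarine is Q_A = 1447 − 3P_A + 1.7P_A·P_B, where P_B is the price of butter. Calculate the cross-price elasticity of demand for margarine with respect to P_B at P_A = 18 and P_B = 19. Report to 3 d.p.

At P_A = 18 and P_B = 19: Q_A = 1974.4.
∂Q_A/∂P_B = 1.7P_A = 1.7(18) = 30.6000.
ε = (∂Q_A/∂P_B)(P_B/Q_A) = 30.6000 × (19/1974.4) ≈ 0.294.
ε > 0: substitutes.

0.294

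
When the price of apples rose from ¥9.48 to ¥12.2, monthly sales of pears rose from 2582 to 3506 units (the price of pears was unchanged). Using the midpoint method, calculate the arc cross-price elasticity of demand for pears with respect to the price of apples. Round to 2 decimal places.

ΔQ_A = 3506 − 2582 = 924; ΔP_B = 12.2 − 9.48 = 2.72.
Midpoints: Q̄_A = 3044.0, P̄_B = 10.84.
ε = (ΔQ_A/Q̄_A)/(ΔP_B/P̄_B) = (924/3044.0)/(2.72/10.84) ≈ 1.21.

1.21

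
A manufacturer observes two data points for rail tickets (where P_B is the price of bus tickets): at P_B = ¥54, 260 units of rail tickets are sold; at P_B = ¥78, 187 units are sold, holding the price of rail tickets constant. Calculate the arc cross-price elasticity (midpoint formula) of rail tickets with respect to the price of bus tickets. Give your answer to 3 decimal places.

-0.898

ΔQ_A = 187 − 260 = -73; ΔP_B = 78 − 54 = 24.
Midpoints: Q̄_A = 223.5, P̄_B = 66.00.
ε = (ΔQ_A/Q̄_A)/(ΔP_B/P̄_B) = (-73/223.5)/(24/66.00) ≈ -0.898.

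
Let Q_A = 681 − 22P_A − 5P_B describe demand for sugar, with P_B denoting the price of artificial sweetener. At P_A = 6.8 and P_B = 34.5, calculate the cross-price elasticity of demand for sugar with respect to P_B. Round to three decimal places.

At P_A = 6.8 and P_B = 34.5: Q_A = 358.9.
∂Q_A/∂P_B = -5.
ε = (∂Q_A/∂P_B)(P_B/Q_A) = -5 × (34.5/358.9) ≈ -0.481.
Since ε < 0, sugar and artificial sweetener are complements.

-0.481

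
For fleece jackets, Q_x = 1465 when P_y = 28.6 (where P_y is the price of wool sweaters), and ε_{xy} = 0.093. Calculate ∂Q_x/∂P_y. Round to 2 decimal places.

4.76

ε = (∂Q_x/∂P_y)·(P_y/Q_x) ⇒ ∂Q_x/∂P_y = ε·Q_x/P_y = 0.093 × 1465/28.6 ≈ 4.76.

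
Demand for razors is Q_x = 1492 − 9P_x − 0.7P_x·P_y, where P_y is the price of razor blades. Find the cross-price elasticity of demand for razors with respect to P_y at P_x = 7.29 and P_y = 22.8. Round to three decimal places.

At P_x = 7.29 and P_y = 22.8: Q_x = 1310.042.
∂Q_x/∂P_y = -0.7P_x = -0.7(7.29) = -5.1030.
ε = (∂Q_x/∂P_y)(P_y/Q_x) = -5.1030 × (22.8/1310.042) ≈ -0.089.

-0.089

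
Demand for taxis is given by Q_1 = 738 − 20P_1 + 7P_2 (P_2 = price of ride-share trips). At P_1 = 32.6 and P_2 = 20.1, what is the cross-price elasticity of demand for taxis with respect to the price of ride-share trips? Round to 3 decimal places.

At P_1 = 32.6 and P_2 = 20.1: Q_1 = 226.7.
∂Q_1/∂P_2 = 7.
ε = (∂Q_1/∂P_2)(P_2/Q_1) = 7 × (20.1/226.7) ≈ 0.621.
Since ε > 0, taxis and ride-share trips are substitutes.

0.621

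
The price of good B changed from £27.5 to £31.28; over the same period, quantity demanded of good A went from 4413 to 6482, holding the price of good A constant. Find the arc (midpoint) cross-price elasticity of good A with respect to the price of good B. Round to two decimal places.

2.95

ΔQ_A = 6482 − 4413 = 2069; ΔP_B = 31.28 − 27.5 = 3.78.
Midpoints: Q̄_A = 5447.5, P̄_B = 29.39.
ε = (ΔQ_A/Q̄_A)/(ΔP_B/P̄_B) = (2069/5447.5)/(3.78/29.39) ≈ 2.95.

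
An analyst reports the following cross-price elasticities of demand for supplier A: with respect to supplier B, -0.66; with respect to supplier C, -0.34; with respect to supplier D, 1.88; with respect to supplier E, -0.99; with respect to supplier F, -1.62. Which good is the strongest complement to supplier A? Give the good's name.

supplier F

Complements have ε < 0. The most negative value is -1.62 (supplier F).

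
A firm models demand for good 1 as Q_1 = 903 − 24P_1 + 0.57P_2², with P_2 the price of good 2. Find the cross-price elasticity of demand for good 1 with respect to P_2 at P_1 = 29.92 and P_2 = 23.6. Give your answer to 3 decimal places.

At P_1 = 29.92 and P_2 = 23.6: Q_1 = 502.387.
∂Q_1/∂P_2 = 1.14P_2 = 1.14(23.6) = 26.9040.
ε = (∂Q_1/∂P_2)(P_2/Q_1) = 26.9040 × (23.6/502.387) ≈ 1.264.
ε > 0: substitutes.

1.264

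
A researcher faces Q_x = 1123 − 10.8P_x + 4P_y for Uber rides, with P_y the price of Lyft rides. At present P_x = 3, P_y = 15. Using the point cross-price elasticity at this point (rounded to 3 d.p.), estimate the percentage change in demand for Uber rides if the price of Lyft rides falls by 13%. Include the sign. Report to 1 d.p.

At P_x = 3, P_y = 15: Q_x = 1150.6.
∂Q_x/∂P_y = 4.
ε = (∂Q_x/∂P_y)(P_y/Q_x) = 4.0000 × 15/1150.6 ≈ 0.052.
%ΔQ_x ≈ ε × %ΔP_y = 0.052 × (-13%) = -0.7%.

-0.7%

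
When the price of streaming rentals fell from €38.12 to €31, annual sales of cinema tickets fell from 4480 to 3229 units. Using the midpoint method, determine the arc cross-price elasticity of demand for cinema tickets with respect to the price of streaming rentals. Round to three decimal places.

ΔQ_A = 3229 − 4480 = -1251; ΔP_B = 31 − 38.12 = -7.12.
Midpoints: Q̄_A = 3854.5, P̄_B = 34.56.
ε = (ΔQ_A/Q̄_A)/(ΔP_B/P̄_B) = (-1251/3854.5)/(-7.12/34.56) ≈ 1.575.
ε > 0: cinema tickets and streaming rentals are substitutes.

1.575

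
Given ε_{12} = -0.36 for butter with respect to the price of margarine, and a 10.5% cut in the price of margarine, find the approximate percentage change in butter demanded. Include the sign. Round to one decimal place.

%ΔQ ≈ ε × %ΔP of margarine = -0.36 × (-10.5%) = 3.8%.
Demand for butter rises by about 3.8%.

3.8%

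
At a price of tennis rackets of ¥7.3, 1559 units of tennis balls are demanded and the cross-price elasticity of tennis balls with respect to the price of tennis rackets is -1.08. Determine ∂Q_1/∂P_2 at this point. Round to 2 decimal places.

ε = (∂Q_1/∂P_2)·(P_2/Q_1) ⇒ ∂Q_1/∂P_2 = ε·Q_1/P_2 = -1.08 × 1559/7.3 ≈ -230.65.

-230.65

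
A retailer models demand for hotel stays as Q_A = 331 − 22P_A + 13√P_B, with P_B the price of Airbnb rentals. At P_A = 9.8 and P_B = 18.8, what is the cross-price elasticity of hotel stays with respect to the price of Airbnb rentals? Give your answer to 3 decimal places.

At P_A = 9.8 and P_B = 18.8: Q_A = 171.767.
∂Q_A/∂P_B = 13/(2√P_B) = 13/(2√18.8) = 1.4991.
ε = (∂Q_A/∂P_B)(P_B/Q_A) = 1.4991 × (18.8/171.767) ≈ 0.164.
ε > 0: substitutes.

0.164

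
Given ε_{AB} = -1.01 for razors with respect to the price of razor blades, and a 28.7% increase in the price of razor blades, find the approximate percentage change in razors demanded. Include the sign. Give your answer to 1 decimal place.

%ΔQ ≈ ε × %ΔP of razor blades = -1.01 × (28.7%) = -29.0%.

-29.0%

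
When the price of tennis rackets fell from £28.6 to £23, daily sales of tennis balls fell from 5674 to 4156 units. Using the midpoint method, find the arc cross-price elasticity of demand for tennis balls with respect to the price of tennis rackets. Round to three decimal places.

ΔQ_A = 4156 − 5674 = -1518; ΔP_B = 23 − 28.6 = -5.6.
Midpoints: Q̄_A = 4915.0, P̄_B = 25.80.
ε = (ΔQ_A/Q̄_A)/(ΔP_B/P̄_B) = (-1518/4915.0)/(-5.6/25.80) ≈ 1.423.
ε > 0: tennis balls and tennis rackets are substitutes.

1.423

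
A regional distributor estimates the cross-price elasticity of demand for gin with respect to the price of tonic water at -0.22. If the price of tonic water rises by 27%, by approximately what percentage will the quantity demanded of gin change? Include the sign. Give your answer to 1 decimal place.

-5.9%

%ΔQ ≈ ε × %ΔP of tonic water = -0.22 × (27%) = -5.9%.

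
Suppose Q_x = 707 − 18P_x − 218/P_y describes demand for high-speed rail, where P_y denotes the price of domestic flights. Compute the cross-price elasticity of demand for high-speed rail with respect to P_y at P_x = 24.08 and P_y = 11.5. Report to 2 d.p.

0.07

At P_x = 24.08 and P_y = 11.5: Q_x = 254.603.
∂Q_x/∂P_y = 218/P_y² = 1.6484.
ε = (∂Q_x/∂P_y)(P_y/Q_x) = 1.6484 × (11.5/254.603) ≈ 0.07.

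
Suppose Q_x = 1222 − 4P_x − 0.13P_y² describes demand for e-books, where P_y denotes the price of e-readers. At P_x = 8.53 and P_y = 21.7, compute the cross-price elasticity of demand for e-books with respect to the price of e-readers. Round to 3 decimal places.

At P_x = 8.53 and P_y = 21.7: Q_x = 1126.664.
∂Q_x/∂P_y = -0.26P_y = -0.26(21.7) = -5.6420.
ε = (∂Q_x/∂P_y)(P_y/Q_x) = -5.6420 × (21.7/1126.664) ≈ -0.109.

-0.109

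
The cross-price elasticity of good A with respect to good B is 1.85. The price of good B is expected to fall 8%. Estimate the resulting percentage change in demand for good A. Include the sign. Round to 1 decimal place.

%ΔQ ≈ ε × %ΔP of good B = 1.85 × (-8%) = -14.8%.

-14.8%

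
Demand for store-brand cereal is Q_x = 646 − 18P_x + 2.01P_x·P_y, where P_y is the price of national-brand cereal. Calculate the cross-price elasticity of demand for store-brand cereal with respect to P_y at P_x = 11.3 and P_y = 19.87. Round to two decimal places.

0.50

At P_x = 11.3 and P_y = 19.87: Q_x = 893.907.
∂Q_x/∂P_y = 2.01P_x = 2.01(11.3) = 22.7130.
ε = (∂Q_x/∂P_y)(P_y/Q_x) = 22.7130 × (19.87/893.907) ≈ 0.50.
ε > 0: substitutes.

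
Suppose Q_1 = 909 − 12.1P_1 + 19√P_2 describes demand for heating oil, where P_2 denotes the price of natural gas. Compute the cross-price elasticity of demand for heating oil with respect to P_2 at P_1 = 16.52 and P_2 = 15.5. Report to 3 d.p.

At P_1 = 16.52 and P_2 = 15.5: Q_1 = 783.911.
∂Q_1/∂P_2 = 19/(2√P_2) = 19/(2√15.5) = 2.4130.
ε = (∂Q_1/∂P_2)(P_2/Q_1) = 2.4130 × (15.5/783.911) ≈ 0.048.

0.048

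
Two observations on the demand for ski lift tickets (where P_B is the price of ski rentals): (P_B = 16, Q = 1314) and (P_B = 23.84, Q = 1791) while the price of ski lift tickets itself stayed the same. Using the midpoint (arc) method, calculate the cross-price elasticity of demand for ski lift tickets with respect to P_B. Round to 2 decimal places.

ΔQ_A = 1791 − 1314 = 477; ΔP_B = 23.84 − 16 = 7.84.
Midpoints: Q̄_A = 1552.5, P̄_B = 19.92.
ε = (ΔQ_A/Q̄_A)/(ΔP_B/P̄_B) = (477/1552.5)/(7.84/19.92) ≈ 0.78.

0.78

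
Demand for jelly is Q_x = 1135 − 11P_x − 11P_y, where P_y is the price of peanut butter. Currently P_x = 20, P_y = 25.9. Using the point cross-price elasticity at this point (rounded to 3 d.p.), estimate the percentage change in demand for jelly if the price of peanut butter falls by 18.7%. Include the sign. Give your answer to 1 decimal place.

8.5%

At P_x = 20, P_y = 25.9: Q_x = 630.1.
∂Q_x/∂P_y = -11.
ε = (∂Q_x/∂P_y)(P_y/Q_x) = -11.0000 × 25.9/630.1 ≈ -0.452.
%ΔQ_x ≈ ε × %ΔP_y = -0.452 × (-18.7%) = 8.5%.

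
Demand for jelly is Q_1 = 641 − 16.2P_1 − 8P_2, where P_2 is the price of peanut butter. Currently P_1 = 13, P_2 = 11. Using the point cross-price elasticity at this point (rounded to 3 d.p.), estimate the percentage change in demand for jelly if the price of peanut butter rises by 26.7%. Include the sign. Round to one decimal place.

At P_1 = 13, P_2 = 11: Q_1 = 342.4.
∂Q_1/∂P_2 = -8.
ε = (∂Q_1/∂P_2)(P_2/Q_1) = -8.0000 × 11/342.4 ≈ -0.257.
%ΔQ_1 ≈ ε × %ΔP_2 = -0.257 × (26.7%) = -6.9%.

-6.9%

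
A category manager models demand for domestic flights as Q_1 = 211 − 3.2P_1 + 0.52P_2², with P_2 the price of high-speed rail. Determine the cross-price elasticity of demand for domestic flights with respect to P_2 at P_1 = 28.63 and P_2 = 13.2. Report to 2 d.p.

At P_1 = 28.63 and P_2 = 13.2: Q_1 = 209.989.
∂Q_1/∂P_2 = 1.04P_2 = 1.04(13.2) = 13.7280.
ε = (∂Q_1/∂P_2)(P_2/Q_1) = 13.7280 × (13.2/209.989) ≈ 0.86.
ε > 0: substitutes.

0.86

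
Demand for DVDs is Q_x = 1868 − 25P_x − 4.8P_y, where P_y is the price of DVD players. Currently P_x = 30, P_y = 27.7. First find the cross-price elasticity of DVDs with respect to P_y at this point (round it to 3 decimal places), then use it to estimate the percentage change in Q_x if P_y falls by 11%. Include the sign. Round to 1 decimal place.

At P_x = 30, P_y = 27.7: Q_x = 985.04.
∂Q_x/∂P_y = -4.8.
ε = (∂Q_x/∂P_y)(P_y/Q_x) = -4.8000 × 27.7/985.04 ≈ -0.135.
%ΔQ_x ≈ ε × %ΔP_y = -0.135 × (-11%) = 1.5%.

1.5%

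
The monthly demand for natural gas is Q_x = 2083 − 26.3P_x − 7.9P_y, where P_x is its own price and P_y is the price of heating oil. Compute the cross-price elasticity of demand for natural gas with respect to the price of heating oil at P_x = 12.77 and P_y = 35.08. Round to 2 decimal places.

At P_x = 12.77 and P_y = 35.08: Q_x = 1470.017.
∂Q_x/∂P_y = -7.9.
ε = (∂Q_x/∂P_y)(P_y/Q_x) = -7.9 × (35.08/1470.017) ≈ -0.19.

-0.19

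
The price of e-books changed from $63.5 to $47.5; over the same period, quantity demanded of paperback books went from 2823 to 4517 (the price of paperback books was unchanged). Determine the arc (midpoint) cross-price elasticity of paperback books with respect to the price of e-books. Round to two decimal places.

-1.60

ΔQ_A = 4517 − 2823 = 1694; ΔP_B = 47.5 − 63.5 = -16.
Midpoints: Q̄_A = 3670.0, P̄_B = 55.50.
ε = (ΔQ_A/Q̄_A)/(ΔP_B/P̄_B) = (1694/3670.0)/(-16/55.50) ≈ -1.60.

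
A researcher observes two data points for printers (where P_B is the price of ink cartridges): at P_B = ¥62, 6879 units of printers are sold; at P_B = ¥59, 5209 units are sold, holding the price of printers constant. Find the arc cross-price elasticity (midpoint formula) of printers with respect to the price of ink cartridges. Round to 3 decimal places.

ΔQ_A = 5209 − 6879 = -1670; ΔP_B = 59 − 62 = -3.
Midpoints: Q̄_A = 6044.0, P̄_B = 60.50.
ε = (ΔQ_A/Q̄_A)/(ΔP_B/P̄_B) = (-1670/6044.0)/(-3/60.50) ≈ 5.572.

5.572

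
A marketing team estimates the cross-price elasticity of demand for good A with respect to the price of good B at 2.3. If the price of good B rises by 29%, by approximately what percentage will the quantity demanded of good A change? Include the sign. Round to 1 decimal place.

%ΔQ ≈ ε × %ΔP of good B = 2.3 × (29%) = 66.7%.

66.7%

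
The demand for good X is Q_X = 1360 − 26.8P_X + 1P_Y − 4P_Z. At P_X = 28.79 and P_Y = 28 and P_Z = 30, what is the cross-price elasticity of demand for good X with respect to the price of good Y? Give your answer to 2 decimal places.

At P_X = 28.79 and P_Y = 28 and P_Z = 30: Q_X = 496.428.
∂Q_X/∂P_Y = 1.
ε = (∂Q_X/∂P_Y)(P_Y/Q_X) = 1 × (28/496.428) ≈ 0.06.
Since ε > 0, good X and good Y are substitutes.

0.06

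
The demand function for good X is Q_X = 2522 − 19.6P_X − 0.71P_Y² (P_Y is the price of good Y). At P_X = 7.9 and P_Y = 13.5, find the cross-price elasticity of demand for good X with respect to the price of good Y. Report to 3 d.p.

At P_X = 7.9 and P_Y = 13.5: Q_X = 2237.762.
∂Q_X/∂P_Y = -1.42P_Y = -1.42(13.5) = -19.1700.
ε = (∂Q_X/∂P_Y)(P_Y/Q_X) = -19.1700 × (13.5/2237.762) ≈ -0.116.

-0.116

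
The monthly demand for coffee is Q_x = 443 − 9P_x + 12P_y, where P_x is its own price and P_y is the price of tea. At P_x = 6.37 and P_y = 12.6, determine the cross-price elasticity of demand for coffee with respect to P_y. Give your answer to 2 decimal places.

At P_x = 6.37 and P_y = 12.6: Q_x = 536.87.
∂Q_x/∂P_y = 12.
ε = (∂Q_x/∂P_y)(P_y/Q_x) = 12 × (12.6/536.87) ≈ 0.28.

0.28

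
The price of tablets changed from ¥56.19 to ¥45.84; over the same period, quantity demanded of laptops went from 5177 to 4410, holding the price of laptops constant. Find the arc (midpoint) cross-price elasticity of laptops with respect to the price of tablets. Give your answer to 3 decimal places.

0.789

ΔQ_A = 4410 − 5177 = -767; ΔP_B = 45.84 − 56.19 = -10.35.
Midpoints: Q̄_A = 4793.5, P̄_B = 51.02.
ε = (ΔQ_A/Q̄_A)/(ΔP_B/P̄_B) = (-767/4793.5)/(-10.35/51.02) ≈ 0.789.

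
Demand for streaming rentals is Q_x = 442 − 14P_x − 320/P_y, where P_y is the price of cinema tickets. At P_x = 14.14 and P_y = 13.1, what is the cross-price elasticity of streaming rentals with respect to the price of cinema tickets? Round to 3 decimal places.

At P_x = 14.14 and P_y = 13.1: Q_x = 219.613.
∂Q_x/∂P_y = 320/P_y² = 1.8647.
ε = (∂Q_x/∂P_y)(P_y/Q_x) = 1.8647 × (13.1/219.613) ≈ 0.111.

0.111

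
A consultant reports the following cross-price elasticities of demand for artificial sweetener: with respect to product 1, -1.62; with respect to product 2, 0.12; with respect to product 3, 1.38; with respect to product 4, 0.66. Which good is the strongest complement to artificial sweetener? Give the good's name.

product 1

Complements have ε < 0. The most negative value is -1.62 (product 1).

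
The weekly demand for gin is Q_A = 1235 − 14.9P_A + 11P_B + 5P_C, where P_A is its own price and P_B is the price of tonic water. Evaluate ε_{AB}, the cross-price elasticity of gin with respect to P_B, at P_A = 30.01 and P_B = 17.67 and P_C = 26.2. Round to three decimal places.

At P_A = 30.01 and P_B = 17.67 and P_C = 26.2: Q_A = 1113.221.
∂Q_A/∂P_B = 11.
ε = (∂Q_A/∂P_B)(P_B/Q_A) = 11 × (17.67/1113.221) ≈ 0.175.
Since ε > 0, gin and tonic water are substitutes.

0.175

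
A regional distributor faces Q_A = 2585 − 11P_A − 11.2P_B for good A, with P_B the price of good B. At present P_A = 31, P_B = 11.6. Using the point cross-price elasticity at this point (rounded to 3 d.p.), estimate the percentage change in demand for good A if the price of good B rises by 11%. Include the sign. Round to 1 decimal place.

-0.7%

At P_A = 31, P_B = 11.6: Q_A = 2114.08.
∂Q_A/∂P_B = -11.2.
ε = (∂Q_A/∂P_B)(P_B/Q_A) = -11.2000 × 11.6/2114.08 ≈ -0.061.
%ΔQ_A ≈ ε × %ΔP_B = -0.061 × (11%) = -0.7%.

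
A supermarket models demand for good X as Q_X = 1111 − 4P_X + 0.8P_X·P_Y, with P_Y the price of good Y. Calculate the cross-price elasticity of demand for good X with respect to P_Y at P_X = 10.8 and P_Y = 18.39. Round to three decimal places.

0.130

At P_X = 10.8 and P_Y = 18.39: Q_X = 1226.690.
∂Q_X/∂P_Y = 0.8P_X = 0.8(10.8) = 8.6400.
ε = (∂Q_X/∂P_Y)(P_Y/Q_X) = 8.6400 × (18.39/1226.690) ≈ 0.130.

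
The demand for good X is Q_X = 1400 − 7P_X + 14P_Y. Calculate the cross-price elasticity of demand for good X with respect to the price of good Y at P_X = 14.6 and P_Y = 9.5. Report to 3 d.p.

At P_X = 14.6 and P_Y = 9.5: Q_X = 1430.8.
∂Q_X/∂P_Y = 14.
ε = (∂Q_X/∂P_Y)(P_Y/Q_X) = 14 × (9.5/1430.8) ≈ 0.093.

0.093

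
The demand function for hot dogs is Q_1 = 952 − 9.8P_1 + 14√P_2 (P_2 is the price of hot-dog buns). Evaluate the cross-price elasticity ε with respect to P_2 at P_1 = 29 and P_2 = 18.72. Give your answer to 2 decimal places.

At P_1 = 29 and P_2 = 18.72: Q_1 = 728.373.
∂Q_1/∂P_2 = 14/(2√P_2) = 14/(2√18.72) = 1.6179.
ε = (∂Q_1/∂P_2)(P_2/Q_1) = 1.6179 × (18.72/728.373) ≈ 0.04.

0.04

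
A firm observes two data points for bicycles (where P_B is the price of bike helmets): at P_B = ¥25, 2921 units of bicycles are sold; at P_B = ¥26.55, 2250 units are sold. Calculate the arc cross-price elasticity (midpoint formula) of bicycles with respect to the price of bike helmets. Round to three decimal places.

ΔQ_A = 2250 − 2921 = -671; ΔP_B = 26.55 − 25 = 1.55.
Midpoints: Q̄_A = 2585.5, P̄_B = 25.77.
ε = (ΔQ_A/Q̄_A)/(ΔP_B/P̄_B) = (-671/2585.5)/(1.55/25.77) ≈ -4.316.
ε < 0: bicycles and bike helmets are complements.

-4.316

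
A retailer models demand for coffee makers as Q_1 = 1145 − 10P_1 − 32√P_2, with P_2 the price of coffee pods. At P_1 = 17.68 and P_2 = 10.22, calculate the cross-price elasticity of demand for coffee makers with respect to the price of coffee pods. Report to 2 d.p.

-0.06

At P_1 = 17.68 and P_2 = 10.22: Q_1 = 865.900.
∂Q_1/∂P_2 = -32/(2√P_2) = -32/(2√10.22) = -5.0049.
ε = (∂Q_1/∂P_2)(P_2/Q_1) = -5.0049 × (10.22/865.900) ≈ -0.06.
ε < 0: complements.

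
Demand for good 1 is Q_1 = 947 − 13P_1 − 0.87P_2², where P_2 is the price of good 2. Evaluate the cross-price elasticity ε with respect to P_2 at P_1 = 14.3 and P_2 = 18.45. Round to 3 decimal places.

-1.274

At P_1 = 14.3 and P_2 = 18.45: Q_1 = 464.950.
∂Q_1/∂P_2 = -1.74P_2 = -1.74(18.45) = -32.1030.
ε = (∂Q_1/∂P_2)(P_2/Q_1) = -32.1030 × (18.45/464.950) ≈ -1.274.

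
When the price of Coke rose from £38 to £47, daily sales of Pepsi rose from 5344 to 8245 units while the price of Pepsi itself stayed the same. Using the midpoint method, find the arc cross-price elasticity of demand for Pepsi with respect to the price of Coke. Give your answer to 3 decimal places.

2.016

ΔQ_A = 8245 − 5344 = 2901; ΔP_B = 47 − 38 = 9.
Midpoints: Q̄_A = 6794.5, P̄_B = 42.50.
ε = (ΔQ_A/Q̄_A)/(ΔP_B/P̄_B) = (2901/6794.5)/(9/42.50) ≈ 2.016.
ε > 0: Pepsi and Coke are substitutes.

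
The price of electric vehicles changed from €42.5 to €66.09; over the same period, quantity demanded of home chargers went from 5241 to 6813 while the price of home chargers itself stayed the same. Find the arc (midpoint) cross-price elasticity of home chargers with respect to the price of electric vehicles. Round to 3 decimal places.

0.600

ΔQ_A = 6813 − 5241 = 1572; ΔP_B = 66.09 − 42.5 = 23.59.
Midpoints: Q̄_A = 6027.0, P̄_B = 54.30.
ε = (ΔQ_A/Q̄_A)/(ΔP_B/P̄_B) = (1572/6027.0)/(23.59/54.30) ≈ 0.600.
ε > 0: home chargers and electric vehicles are substitutes.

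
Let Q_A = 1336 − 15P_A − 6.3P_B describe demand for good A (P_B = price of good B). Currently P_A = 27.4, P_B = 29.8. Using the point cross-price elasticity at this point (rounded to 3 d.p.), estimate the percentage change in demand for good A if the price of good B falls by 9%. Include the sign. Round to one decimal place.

2.3%

At P_A = 27.4, P_B = 29.8: Q_A = 737.26.
∂Q_A/∂P_B = -6.3.
ε = (∂Q_A/∂P_B)(P_B/Q_A) = -6.3000 × 29.8/737.26 ≈ -0.255.
%ΔQ_A ≈ ε × %ΔP_B = -0.255 × (-9%) = 2.3%.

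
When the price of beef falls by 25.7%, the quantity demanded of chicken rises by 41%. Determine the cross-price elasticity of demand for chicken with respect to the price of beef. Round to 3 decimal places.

-1.595

ε = (%ΔQ of chicken) / (%ΔP of beef) = (41%) / (-25.7%) ≈ -1.595.
Negative cross-price elasticity: complements.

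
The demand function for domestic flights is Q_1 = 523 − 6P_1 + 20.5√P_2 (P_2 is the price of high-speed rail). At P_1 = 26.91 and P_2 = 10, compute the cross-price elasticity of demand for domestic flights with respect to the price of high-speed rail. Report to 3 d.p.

0.076

At P_1 = 26.91 and P_2 = 10: Q_1 = 426.367.
∂Q_1/∂P_2 = 20.5/(2√P_2) = 20.5/(2√10) = 3.2413.
ε = (∂Q_1/∂P_2)(P_2/Q_1) = 3.2413 × (10/426.367) ≈ 0.076.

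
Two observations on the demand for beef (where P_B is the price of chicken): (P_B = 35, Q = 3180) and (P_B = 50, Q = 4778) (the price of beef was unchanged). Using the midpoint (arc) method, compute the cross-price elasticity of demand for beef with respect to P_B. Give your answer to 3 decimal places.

1.138

ΔQ_A = 4778 − 3180 = 1598; ΔP_B = 50 − 35 = 15.
Midpoints: Q̄_A = 3979.0, P̄_B = 42.50.
ε = (ΔQ_A/Q̄_A)/(ΔP_B/P̄_B) = (1598/3979.0)/(15/42.50) ≈ 1.138.
ε > 0: beef and chicken are substitutes.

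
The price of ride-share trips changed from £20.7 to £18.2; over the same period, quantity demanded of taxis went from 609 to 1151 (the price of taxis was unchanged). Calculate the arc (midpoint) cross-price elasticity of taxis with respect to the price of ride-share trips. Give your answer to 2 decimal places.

ΔQ_A = 1151 − 609 = 542; ΔP_B = 18.2 − 20.7 = -2.5.
Midpoints: Q̄_A = 880.0, P̄_B = 19.45.
ε = (ΔQ_A/Q̄_A)/(ΔP_B/P̄_B) = (542/880.0)/(-2.5/19.45) ≈ -4.79.

-4.79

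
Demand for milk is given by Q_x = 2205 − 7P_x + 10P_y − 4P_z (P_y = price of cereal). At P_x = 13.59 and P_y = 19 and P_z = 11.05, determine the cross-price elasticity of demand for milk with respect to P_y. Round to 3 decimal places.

0.084

At P_x = 13.59 and P_y = 19 and P_z = 11.05: Q_x = 2255.67.
∂Q_x/∂P_y = 10.
ε = (∂Q_x/∂P_y)(P_y/Q_x) = 10 × (19/2255.67) ≈ 0.084.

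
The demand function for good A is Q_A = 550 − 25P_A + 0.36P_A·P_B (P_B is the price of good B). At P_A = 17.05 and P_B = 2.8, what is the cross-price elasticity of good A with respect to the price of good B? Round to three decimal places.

At P_A = 17.05 and P_B = 2.8: Q_A = 140.936.
∂Q_A/∂P_B = 0.36P_A = 0.36(17.05) = 6.1380.
ε = (∂Q_A/∂P_B)(P_B/Q_A) = 6.1380 × (2.8/140.936) ≈ 0.122.

0.122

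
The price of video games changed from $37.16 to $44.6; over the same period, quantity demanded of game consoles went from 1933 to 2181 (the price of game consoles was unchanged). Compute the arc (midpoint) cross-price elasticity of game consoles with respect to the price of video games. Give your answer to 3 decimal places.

0.662

ΔQ_A = 2181 − 1933 = 248; ΔP_B = 44.6 − 37.16 = 7.44.
Midpoints: Q̄_A = 2057.0, P̄_B = 40.88.
ε = (ΔQ_A/Q̄_A)/(ΔP_B/P̄_B) = (248/2057.0)/(7.44/40.88) ≈ 0.662.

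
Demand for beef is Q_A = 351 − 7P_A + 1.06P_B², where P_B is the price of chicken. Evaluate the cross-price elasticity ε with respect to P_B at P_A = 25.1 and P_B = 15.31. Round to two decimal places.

1.17

At P_A = 25.1 and P_B = 15.31: Q_A = 423.760.
∂Q_A/∂P_B = 2.12P_B = 2.12(15.31) = 32.4572.
ε = (∂Q_A/∂P_B)(P_B/Q_A) = 32.4572 × (15.31/423.760) ≈ 1.17.
ε > 0: substitutes.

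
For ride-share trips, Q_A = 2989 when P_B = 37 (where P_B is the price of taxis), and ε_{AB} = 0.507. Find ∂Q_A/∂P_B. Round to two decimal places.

40.96

ε = (∂Q_A/∂P_B)·(P_B/Q_A) ⇒ ∂Q_A/∂P_B = ε·Q_A/P_B = 0.507 × 2989/37 ≈ 40.96.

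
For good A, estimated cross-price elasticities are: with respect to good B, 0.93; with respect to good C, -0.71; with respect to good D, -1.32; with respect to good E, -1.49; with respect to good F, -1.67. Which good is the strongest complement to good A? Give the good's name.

good F

Complements have ε < 0. The most negative value is -1.67 (good F).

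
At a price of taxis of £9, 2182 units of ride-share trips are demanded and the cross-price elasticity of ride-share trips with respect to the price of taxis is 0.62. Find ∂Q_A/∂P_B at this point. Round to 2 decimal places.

150.32

ε = (∂Q_A/∂P_B)·(P_B/Q_A) ⇒ ∂Q_A/∂P_B = ε·Q_A/P_B = 0.62 × 2182/9 ≈ 150.32.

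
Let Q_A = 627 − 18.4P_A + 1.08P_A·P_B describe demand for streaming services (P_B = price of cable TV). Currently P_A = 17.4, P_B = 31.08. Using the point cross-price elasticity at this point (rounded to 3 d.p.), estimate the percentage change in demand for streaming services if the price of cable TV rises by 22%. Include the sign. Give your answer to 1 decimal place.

At P_A = 17.4, P_B = 31.08: Q_A = 890.895.
∂Q_A/∂P_B = 1.08P_A = 18.7920.
ε = (∂Q_A/∂P_B)(P_B/Q_A) = 18.7920 × 31.08/890.895 ≈ 0.656.
%ΔQ_A ≈ ε × %ΔP_B = 0.656 × (22%) = 14.4%.

14.4%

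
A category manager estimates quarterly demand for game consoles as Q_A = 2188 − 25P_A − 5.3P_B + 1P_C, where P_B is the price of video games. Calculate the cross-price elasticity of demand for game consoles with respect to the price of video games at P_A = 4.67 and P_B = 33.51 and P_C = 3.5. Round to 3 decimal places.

-0.094

At P_A = 4.67 and P_B = 33.51 and P_C = 3.5: Q_A = 1897.147.
∂Q_A/∂P_B = -5.3.
ε = (∂Q_A/∂P_B)(P_B/Q_A) = -5.3 × (33.51/1897.147) ≈ -0.094.
Since ε < 0, game consoles and video games are complements.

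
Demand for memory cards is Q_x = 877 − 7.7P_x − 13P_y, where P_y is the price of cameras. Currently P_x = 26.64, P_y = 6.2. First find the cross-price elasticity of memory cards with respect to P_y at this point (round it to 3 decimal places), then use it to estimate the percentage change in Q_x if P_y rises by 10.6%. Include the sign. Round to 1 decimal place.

At P_x = 26.64, P_y = 6.2: Q_x = 591.272.
∂Q_x/∂P_y = -13.
ε = (∂Q_x/∂P_y)(P_y/Q_x) = -13.0000 × 6.2/591.272 ≈ -0.136.
%ΔQ_x ≈ ε × %ΔP_y = -0.136 × (10.6%) = -1.4%.

-1.4%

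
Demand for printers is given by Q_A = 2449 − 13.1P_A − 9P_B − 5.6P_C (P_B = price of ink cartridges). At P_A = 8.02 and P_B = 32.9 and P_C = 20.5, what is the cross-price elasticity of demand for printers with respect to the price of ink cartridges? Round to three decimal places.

-0.153

At P_A = 8.02 and P_B = 32.9 and P_C = 20.5: Q_A = 1933.038.
∂Q_A/∂P_B = -9.
ε = (∂Q_A/∂P_B)(P_B/Q_A) = -9 × (32.9/1933.038) ≈ -0.153.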